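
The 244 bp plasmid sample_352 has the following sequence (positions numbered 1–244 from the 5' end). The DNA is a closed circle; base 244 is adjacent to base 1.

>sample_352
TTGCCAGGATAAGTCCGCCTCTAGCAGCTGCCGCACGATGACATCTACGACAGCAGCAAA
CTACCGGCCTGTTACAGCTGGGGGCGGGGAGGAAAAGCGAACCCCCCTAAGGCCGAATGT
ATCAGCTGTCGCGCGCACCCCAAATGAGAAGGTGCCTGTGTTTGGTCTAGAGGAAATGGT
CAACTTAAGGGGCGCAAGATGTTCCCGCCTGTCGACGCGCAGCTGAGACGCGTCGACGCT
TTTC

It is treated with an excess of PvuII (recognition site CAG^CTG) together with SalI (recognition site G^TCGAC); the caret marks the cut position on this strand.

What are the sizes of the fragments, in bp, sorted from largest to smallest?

86, 50, 48, 39, 11, 10 bp

PvuII sites (CAGCTG) start at positions 25, 75, 123, 220.
PvuII cuts after base 3 of each site, so after positions 27, 77, 125, 222.
SalI sites (GTCGAC) start at positions 211, 232.
SalI cuts after the first base of each site, so after positions 211, 232.
Combined cut positions: 27, 77, 125, 211, 222, 232.
Circular molecule, 6 cuts → 6 fragments:
  28–77 → 50 bp
  78–125 → 48 bp
  126–211 → 86 bp
  212–222 → 11 bp
  223–232 → 10 bp
  233–244 then 1–27 → 12 + 27 = 39 bp
Sorted largest to smallest: 86, 50, 48, 39, 11, 10 bp.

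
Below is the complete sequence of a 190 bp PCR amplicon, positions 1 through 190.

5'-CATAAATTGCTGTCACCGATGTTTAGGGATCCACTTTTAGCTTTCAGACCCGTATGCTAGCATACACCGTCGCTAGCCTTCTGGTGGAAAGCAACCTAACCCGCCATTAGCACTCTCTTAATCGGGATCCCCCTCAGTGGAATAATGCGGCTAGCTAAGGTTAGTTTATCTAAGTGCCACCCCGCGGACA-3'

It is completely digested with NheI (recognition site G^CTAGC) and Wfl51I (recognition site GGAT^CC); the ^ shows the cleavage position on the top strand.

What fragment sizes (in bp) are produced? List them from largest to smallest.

NheI sites (GCTAGC) start at positions 56, 72, 150.
NheI cuts after the first base of each site, so after positions 56, 72, 150.
Wfl51I sites (GGATCC) start at positions 27, 125.
Wfl51I cuts after base 4 of each site, so after positions 30, 128.
Combined cut positions: 30, 56, 72, 128, 150.
Linear molecule, 5 cuts → 6 fragments:
  1–30 → 30 bp
  31–56 → 26 bp
  57–72 → 16 bp
  73–128 → 56 bp
  129–150 → 22 bp
  151–190 → 40 bp
Sorted largest to smallest: 56, 40, 30, 26, 22, 16 bp.

56, 40, 30, 26, 22, 16 bp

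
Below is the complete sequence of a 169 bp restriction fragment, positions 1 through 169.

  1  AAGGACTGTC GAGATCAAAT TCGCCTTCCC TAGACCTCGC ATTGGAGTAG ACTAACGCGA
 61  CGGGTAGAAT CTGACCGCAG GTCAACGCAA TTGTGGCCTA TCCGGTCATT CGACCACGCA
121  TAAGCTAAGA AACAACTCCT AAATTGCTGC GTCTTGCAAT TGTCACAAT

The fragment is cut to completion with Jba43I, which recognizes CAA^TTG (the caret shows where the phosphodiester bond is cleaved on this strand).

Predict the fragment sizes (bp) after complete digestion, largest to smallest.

Jba43I sites (CAATTG) start at positions 88, 157.
Jba43I cuts after base 3 of each site, so after positions 90, 159.
Linear molecule, 2 cuts → 3 fragments:
  1–90 → 90 bp
  91–159 → 69 bp
  160–169 → 10 bp
Sorted largest to smallest: 90, 69, 10 bp.

90, 69, 10 bp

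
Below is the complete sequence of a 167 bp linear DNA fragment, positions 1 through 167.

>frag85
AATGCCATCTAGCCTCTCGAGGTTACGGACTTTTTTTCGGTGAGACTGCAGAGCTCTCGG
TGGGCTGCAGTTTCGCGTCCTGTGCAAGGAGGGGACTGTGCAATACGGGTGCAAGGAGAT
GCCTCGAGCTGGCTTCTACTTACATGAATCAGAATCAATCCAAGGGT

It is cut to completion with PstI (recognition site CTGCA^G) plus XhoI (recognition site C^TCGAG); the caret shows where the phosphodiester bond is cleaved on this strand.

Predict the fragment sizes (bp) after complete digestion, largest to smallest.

54, 44, 34, 19, 16 bp

PstI sites (CTGCAG) start at positions 46, 65.
PstI cuts after base 5 of each site (before the last base), so after positions 50, 69.
XhoI sites (CTCGAG) start at positions 16, 123.
XhoI cuts after the first base of each site, so after positions 16, 123.
Combined cut positions: 16, 50, 69, 123.
Linear molecule, 4 cuts → 5 fragments:
  1–16 → 16 bp
  17–50 → 34 bp
  51–69 → 19 bp
  70–123 → 54 bp
  124–167 → 44 bp
Sorted largest to smallest: 54, 44, 34, 19, 16 bp.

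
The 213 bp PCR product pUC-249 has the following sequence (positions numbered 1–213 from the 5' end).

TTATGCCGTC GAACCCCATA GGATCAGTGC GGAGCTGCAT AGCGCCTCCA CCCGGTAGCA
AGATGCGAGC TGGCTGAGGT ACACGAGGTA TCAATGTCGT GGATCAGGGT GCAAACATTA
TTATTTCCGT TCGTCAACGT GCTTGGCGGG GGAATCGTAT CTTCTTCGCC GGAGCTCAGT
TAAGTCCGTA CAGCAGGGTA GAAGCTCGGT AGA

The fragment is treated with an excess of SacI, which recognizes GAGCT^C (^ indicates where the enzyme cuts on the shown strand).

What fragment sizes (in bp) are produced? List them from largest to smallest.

The SacI site (GAGCTC) starts at position 172.
SacI cuts after base 5 of each site (before the last base), so after position 176.
Linear molecule, 1 cut → 2 fragments:
  1–176 → 176 bp
  177–213 → 37 bp
Sorted largest to smallest: 176, 37 bp.

176, 37 bp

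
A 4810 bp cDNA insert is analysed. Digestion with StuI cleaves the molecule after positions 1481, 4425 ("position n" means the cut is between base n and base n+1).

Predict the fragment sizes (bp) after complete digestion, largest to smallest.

Linear molecule, 2 cuts → 3 fragments:
  1481 − 0 = 1481 bp
  4425 − 1481 = 2944 bp
  4810 − 4425 = 385 bp
Sorted largest to smallest: 2944, 1481, 385 bp.

2944, 1481, 385 bp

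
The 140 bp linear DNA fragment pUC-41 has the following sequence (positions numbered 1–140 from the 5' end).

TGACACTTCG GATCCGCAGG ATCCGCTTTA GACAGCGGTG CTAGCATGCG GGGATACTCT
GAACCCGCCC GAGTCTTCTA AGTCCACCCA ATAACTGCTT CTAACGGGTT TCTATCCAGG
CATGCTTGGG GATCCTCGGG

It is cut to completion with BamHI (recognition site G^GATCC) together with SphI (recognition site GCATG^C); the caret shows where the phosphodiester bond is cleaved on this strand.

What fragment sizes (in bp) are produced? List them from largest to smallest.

76, 29, 10, 10, 9, 6 bp

BamHI sites (GGATCC) start at positions 10, 19, 130.
BamHI cuts after the first base of each site, so after positions 10, 19, 130.
SphI sites (GCATGC) start at positions 44, 120.
SphI cuts after base 5 of each site (before the last base), so after positions 48, 124.
Combined cut positions: 10, 19, 48, 124, 130.
Linear molecule, 5 cuts → 6 fragments:
  1–10 → 10 bp
  11–19 → 9 bp
  20–48 → 29 bp
  49–124 → 76 bp
  125–130 → 6 bp
  131–140 → 10 bp
Sorted largest to smallest: 76, 29, 10, 10, 9, 6 bp.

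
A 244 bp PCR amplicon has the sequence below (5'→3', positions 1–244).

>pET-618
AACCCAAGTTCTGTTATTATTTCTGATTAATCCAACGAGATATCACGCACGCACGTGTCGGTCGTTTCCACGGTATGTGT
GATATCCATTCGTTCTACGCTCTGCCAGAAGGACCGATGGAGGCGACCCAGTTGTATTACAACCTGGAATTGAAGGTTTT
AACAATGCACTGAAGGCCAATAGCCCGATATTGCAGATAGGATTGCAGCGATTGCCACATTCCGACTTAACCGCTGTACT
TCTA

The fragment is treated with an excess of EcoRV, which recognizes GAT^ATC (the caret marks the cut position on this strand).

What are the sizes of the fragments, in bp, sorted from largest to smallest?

161, 42, 41 bp

EcoRV sites (GATATC) start at positions 39, 81.
EcoRV cuts after base 3 of each site, so after positions 41, 83.
Linear molecule, 2 cuts → 3 fragments:
  1–41 → 41 bp
  42–83 → 42 bp
  84–244 → 161 bp
Sorted largest to smallest: 161, 42, 41 bp.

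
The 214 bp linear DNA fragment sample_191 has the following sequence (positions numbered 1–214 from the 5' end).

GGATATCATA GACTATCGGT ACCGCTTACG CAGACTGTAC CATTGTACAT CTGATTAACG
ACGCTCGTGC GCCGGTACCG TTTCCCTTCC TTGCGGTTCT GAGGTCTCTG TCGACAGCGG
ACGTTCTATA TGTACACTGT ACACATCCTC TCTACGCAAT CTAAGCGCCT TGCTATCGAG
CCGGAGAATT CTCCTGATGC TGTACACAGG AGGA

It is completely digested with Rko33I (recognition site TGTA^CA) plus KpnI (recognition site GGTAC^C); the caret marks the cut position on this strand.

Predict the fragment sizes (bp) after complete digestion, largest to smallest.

63, 56, 31, 25, 22, 10, 7 bp

Rko33I sites (TGTACA) start at positions 44, 131, 138, 201.
Rko33I cuts after base 4 of each site, so after positions 47, 134, 141, 204.
KpnI sites (GGTACC) start at positions 18, 74.
KpnI cuts after base 5 of each site (before the last base), so after positions 22, 78.
Combined cut positions: 22, 47, 78, 134, 141, 204.
Linear molecule, 6 cuts → 7 fragments:
  1–22 → 22 bp
  23–47 → 25 bp
  48–78 → 31 bp
  79–134 → 56 bp
  135–141 → 7 bp
  142–204 → 63 bp
  205–214 → 10 bp
Sorted largest to smallest: 63, 56, 31, 25, 22, 10, 7 bp.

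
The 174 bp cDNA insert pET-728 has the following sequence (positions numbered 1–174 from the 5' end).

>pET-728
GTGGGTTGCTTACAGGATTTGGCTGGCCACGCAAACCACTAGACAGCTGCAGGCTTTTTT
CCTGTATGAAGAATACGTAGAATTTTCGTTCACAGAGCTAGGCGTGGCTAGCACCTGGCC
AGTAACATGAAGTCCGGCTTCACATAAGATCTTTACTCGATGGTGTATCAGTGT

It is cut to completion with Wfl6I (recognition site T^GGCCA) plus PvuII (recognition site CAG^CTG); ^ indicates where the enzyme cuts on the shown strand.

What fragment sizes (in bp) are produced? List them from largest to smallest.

Wfl6I sites (TGGCCA) start at positions 24, 116.
Wfl6I cuts after the first base of each site, so after positions 24, 116.
The PvuII site (CAGCTG) starts at position 44.
PvuII cuts after base 3 of each site, so after position 46.
Combined cut positions: 24, 46, 116.
Linear molecule, 3 cuts → 4 fragments:
  1–24 → 24 bp
  25–46 → 22 bp
  47–116 → 70 bp
  117–174 → 58 bp
Sorted largest to smallest: 70, 58, 24, 22 bp.

70, 58, 24, 22 bp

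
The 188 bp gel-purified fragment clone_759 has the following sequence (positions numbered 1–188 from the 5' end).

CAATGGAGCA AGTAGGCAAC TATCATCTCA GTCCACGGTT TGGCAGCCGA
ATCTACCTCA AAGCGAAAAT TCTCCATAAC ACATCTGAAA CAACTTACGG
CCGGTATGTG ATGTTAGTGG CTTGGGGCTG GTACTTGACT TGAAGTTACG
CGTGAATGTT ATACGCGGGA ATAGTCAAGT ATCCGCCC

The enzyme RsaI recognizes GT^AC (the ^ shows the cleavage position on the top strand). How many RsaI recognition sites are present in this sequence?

GTAC occurs starting at position 131.
RsaI cuts at 1 site.

1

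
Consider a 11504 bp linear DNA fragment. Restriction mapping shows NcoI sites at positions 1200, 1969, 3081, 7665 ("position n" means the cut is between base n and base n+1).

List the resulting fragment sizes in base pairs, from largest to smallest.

4584, 3839, 1200, 1112, 769 bp

Linear molecule, 4 cuts → 5 fragments:
  1200 − 0 = 1200 bp
  1969 − 1200 = 769 bp
  3081 − 1969 = 1112 bp
  7665 − 3081 = 4584 bp
  11504 − 7665 = 3839 bp
Sorted largest to smallest: 4584, 3839, 1200, 1112, 769 bp.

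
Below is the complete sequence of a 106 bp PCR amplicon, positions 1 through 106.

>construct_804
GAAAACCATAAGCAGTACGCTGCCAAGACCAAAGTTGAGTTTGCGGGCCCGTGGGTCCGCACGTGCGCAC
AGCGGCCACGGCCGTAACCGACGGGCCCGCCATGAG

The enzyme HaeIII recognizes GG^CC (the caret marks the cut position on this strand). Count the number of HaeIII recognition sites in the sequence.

4

GGCC occurs starting at positions 46, 74, 80, 94.
HaeIII cuts at 4 sites.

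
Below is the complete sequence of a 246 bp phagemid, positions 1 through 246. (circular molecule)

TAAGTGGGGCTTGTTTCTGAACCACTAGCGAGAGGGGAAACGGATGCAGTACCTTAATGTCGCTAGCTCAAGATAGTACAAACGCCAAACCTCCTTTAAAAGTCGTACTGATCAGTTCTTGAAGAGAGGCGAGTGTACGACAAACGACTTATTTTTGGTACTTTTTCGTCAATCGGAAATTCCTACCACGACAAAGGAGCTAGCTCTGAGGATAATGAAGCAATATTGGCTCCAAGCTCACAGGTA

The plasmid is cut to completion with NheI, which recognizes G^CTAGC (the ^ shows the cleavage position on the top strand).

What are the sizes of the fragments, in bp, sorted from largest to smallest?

NheI sites (GCTAGC) start at positions 62, 199.
NheI cuts after the first base of each site, so after positions 62, 199.
Circular molecule, 2 cuts → 2 fragments:
  63–199 → 137 bp
  200–246 then 1–62 → 47 + 62 = 109 bp
Sorted largest to smallest: 137, 109 bp.

137, 109 bp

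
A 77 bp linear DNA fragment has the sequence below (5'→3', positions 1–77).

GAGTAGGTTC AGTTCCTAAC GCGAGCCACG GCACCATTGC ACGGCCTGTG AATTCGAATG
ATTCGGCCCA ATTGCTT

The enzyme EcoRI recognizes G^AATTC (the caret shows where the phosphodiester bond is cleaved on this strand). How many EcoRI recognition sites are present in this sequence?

GAATTC occurs starting at position 50.
EcoRI cuts at 1 site.

1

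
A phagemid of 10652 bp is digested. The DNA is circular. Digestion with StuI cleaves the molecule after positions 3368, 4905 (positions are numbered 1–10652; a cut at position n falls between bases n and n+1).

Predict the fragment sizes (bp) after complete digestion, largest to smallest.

9115, 1537 bp

Circular molecule, 2 cuts → 2 fragments:
  4905 − 3368 = 1537 bp
  wrap: 10652 − 4905 + 3368 = 9115 bp
Sorted largest to smallest: 9115, 1537 bp.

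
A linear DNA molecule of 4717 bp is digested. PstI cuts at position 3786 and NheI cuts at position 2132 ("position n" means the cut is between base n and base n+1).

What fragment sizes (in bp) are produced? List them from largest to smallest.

2132, 1654, 931 bp

Combined cut positions (sorted): 2132, 3786.
Linear molecule, 2 cuts → 3 fragments:
  2132 − 0 = 2132 bp
  3786 − 2132 = 1654 bp
  4717 − 3786 = 931 bp
Sorted largest to smallest: 2132, 1654, 931 bp.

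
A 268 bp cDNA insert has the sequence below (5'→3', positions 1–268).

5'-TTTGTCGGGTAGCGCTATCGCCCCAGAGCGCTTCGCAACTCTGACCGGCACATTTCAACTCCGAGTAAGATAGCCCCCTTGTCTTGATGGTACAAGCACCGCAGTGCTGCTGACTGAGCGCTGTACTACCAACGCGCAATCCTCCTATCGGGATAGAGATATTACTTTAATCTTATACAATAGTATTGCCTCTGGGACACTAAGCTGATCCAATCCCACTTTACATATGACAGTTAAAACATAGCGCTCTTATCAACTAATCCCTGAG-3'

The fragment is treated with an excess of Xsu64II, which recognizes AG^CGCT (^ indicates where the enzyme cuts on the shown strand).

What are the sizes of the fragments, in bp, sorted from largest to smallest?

Xsu64II sites (AGCGCT) start at positions 11, 27, 117, 243.
Xsu64II cuts after base 2 of each site, so after positions 12, 28, 118, 244.
Linear molecule, 4 cuts → 5 fragments:
  1–12 → 12 bp
  13–28 → 16 bp
  29–118 → 90 bp
  119–244 → 126 bp
  245–268 → 24 bp
Sorted largest to smallest: 126, 90, 24, 16, 12 bp.

126, 90, 24, 16, 12 bp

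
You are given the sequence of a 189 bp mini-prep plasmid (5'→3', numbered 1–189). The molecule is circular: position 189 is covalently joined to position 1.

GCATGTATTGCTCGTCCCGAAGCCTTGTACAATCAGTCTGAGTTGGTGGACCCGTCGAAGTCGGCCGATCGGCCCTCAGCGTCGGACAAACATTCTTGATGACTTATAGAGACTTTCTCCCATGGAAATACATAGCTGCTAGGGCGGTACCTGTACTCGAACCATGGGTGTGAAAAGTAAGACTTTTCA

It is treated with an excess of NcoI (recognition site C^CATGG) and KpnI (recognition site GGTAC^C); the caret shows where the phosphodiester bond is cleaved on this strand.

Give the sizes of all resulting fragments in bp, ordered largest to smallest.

147, 30, 12 bp

NcoI sites (CCATGG) start at positions 120, 162.
NcoI cuts after the first base of each site, so after positions 120, 162.
The KpnI site (GGTACC) starts at position 146.
KpnI cuts after base 5 of each site (before the last base), so after position 150.
Combined cut positions: 120, 150, 162.
Circular molecule, 3 cuts → 3 fragments:
  121–150 → 30 bp
  151–162 → 12 bp
  163–189 then 1–120 → 27 + 120 = 147 bp
Sorted largest to smallest: 147, 30, 12 bp.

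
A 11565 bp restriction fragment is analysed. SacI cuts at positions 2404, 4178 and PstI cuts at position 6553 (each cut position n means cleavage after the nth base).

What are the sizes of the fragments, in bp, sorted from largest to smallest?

5012, 2404, 2375, 1774 bp

Combined cut positions (sorted): 2404, 4178, 6553.
Linear molecule, 3 cuts → 4 fragments:
  2404 − 0 = 2404 bp
  4178 − 2404 = 1774 bp
  6553 − 4178 = 2375 bp
  11565 − 6553 = 5012 bp
Sorted largest to smallest: 5012, 2404, 2375, 1774 bp.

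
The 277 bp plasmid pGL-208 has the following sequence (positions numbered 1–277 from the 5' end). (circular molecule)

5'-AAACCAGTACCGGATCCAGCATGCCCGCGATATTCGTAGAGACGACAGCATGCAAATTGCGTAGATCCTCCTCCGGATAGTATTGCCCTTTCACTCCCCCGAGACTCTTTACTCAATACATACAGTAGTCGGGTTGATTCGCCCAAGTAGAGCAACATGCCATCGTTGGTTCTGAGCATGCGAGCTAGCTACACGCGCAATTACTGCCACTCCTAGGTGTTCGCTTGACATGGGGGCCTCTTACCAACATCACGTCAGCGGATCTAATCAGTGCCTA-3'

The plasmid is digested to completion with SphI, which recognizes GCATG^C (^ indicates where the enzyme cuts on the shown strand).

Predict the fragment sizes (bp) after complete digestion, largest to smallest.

SphI sites (GCATGC) start at positions 19, 48, 176.
SphI cuts after base 5 of each site (before the last base), so after positions 23, 52, 180.
Circular molecule, 3 cuts → 3 fragments:
  24–52 → 29 bp
  53–180 → 128 bp
  181–277 then 1–23 → 97 + 23 = 120 bp
Sorted largest to smallest: 128, 120, 29 bp.

128, 120, 29 bp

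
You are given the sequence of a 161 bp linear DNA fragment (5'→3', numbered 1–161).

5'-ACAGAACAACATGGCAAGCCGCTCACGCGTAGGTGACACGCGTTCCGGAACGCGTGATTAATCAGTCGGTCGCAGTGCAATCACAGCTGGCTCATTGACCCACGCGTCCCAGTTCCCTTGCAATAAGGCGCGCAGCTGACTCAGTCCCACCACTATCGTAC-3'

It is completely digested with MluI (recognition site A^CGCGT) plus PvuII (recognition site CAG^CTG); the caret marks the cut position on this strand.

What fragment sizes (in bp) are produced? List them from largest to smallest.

36, 33, 26, 25, 16, 13, 12 bp

MluI sites (ACGCGT) start at positions 25, 38, 50, 102.
MluI cuts after the first base of each site, so after positions 25, 38, 50, 102.
PvuII sites (CAGCTG) start at positions 84, 133.
PvuII cuts after base 3 of each site, so after positions 86, 135.
Combined cut positions: 25, 38, 50, 86, 102, 135.
Linear molecule, 6 cuts → 7 fragments:
  1–25 → 25 bp
  26–38 → 13 bp
  39–50 → 12 bp
  51–86 → 36 bp
  87–102 → 16 bp
  103–135 → 33 bp
  136–161 → 26 bp
Sorted largest to smallest: 36, 33, 26, 25, 16, 13, 12 bp.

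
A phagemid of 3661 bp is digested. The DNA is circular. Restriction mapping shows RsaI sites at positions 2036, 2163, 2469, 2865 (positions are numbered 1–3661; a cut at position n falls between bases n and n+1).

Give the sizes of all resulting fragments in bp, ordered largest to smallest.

Circular molecule, 4 cuts → 4 fragments:
  2163 − 2036 = 127 bp
  2469 − 2163 = 306 bp
  2865 − 2469 = 396 bp
  wrap: 3661 − 2865 + 2036 = 2832 bp
Sorted largest to smallest: 2832, 396, 306, 127 bp.

2832, 396, 306, 127 bp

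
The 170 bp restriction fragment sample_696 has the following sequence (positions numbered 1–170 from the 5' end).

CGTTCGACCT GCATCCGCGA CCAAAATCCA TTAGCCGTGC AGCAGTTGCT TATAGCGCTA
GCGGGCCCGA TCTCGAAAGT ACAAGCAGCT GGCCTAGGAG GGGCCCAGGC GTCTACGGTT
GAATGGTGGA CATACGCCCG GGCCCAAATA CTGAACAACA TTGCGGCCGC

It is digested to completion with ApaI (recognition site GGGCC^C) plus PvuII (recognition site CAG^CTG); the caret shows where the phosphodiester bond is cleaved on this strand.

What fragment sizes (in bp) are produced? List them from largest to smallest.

67, 39, 26, 21, 17 bp

ApaI sites (GGGCCC) start at positions 63, 101, 140.
ApaI cuts after base 5 of each site (before the last base), so after positions 67, 105, 144.
The PvuII site (CAGCTG) starts at position 86.
PvuII cuts after base 3 of each site, so after position 88.
Combined cut positions: 67, 88, 105, 144.
Linear molecule, 4 cuts → 5 fragments:
  1–67 → 67 bp
  68–88 → 21 bp
  89–105 → 17 bp
  106–144 → 39 bp
  145–170 → 26 bp
Sorted largest to smallest: 67, 39, 26, 21, 17 bp.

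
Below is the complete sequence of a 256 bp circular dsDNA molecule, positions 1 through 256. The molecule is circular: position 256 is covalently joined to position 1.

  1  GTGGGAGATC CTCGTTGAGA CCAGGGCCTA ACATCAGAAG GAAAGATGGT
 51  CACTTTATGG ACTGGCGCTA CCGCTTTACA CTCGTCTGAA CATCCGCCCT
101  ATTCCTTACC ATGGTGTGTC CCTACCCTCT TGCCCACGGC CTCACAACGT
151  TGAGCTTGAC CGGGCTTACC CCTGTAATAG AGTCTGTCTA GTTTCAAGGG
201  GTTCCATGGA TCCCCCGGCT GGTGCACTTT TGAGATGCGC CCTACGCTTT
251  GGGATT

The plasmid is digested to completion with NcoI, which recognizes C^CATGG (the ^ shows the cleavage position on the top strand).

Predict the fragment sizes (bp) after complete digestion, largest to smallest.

161, 95 bp

NcoI sites (CCATGG) start at positions 109, 204.
NcoI cuts after the first base of each site, so after positions 109, 204.
Circular molecule, 2 cuts → 2 fragments:
  110–204 → 95 bp
  205–256 then 1–109 → 52 + 109 = 161 bp
Sorted largest to smallest: 161, 95 bp.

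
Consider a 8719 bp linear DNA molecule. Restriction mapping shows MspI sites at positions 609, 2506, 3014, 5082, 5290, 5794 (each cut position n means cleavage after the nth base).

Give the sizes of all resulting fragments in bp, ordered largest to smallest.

2925, 2068, 1897, 609, 508, 504, 208 bp

Linear molecule, 6 cuts → 7 fragments:
  609 − 0 = 609 bp
  2506 − 609 = 1897 bp
  3014 − 2506 = 508 bp
  5082 − 3014 = 2068 bp
  5290 − 5082 = 208 bp
  5794 − 5290 = 504 bp
  8719 − 5794 = 2925 bp
Sorted largest to smallest: 2925, 2068, 1897, 609, 508, 504, 208 bp.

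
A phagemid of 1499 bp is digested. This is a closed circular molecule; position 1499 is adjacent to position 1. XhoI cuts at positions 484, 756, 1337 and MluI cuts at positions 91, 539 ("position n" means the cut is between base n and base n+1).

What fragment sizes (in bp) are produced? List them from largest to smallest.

Combined cut positions (sorted): 91, 484, 539, 756, 1337.
Circular molecule, 5 cuts → 5 fragments:
  484 − 91 = 393 bp
  539 − 484 = 55 bp
  756 − 539 = 217 bp
  1337 − 756 = 581 bp
  wrap: 1499 − 1337 + 91 = 253 bp
Sorted largest to smallest: 581, 393, 253, 217, 55 bp.

581, 393, 253, 217, 55 bp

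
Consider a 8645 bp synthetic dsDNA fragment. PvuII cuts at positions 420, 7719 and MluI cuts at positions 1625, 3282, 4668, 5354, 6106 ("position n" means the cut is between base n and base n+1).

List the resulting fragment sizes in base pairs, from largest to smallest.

Combined cut positions (sorted): 420, 1625, 3282, 4668, 5354, 6106, 7719.
Linear molecule, 7 cuts → 8 fragments:
  420 − 0 = 420 bp
  1625 − 420 = 1205 bp
  3282 − 1625 = 1657 bp
  4668 − 3282 = 1386 bp
  5354 − 4668 = 686 bp
  6106 − 5354 = 752 bp
  7719 − 6106 = 1613 bp
  8645 − 7719 = 926 bp
Sorted largest to smallest: 1657, 1613, 1386, 1205, 926, 752, 686, 420 bp.

1657, 1613, 1386, 1205, 926, 752, 686, 420 bp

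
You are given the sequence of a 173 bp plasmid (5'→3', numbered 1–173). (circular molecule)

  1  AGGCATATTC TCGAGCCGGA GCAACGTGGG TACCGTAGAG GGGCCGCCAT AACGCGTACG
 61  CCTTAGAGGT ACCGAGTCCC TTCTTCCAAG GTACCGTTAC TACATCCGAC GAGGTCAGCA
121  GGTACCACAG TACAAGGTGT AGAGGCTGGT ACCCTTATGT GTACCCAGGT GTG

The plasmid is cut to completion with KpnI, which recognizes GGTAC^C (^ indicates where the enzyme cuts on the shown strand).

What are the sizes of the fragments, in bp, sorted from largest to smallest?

54, 39, 31, 27, 22 bp

KpnI sites (GGTACC) start at positions 29, 68, 90, 121, 148.
KpnI cuts after base 5 of each site (before the last base), so after positions 33, 72, 94, 125, 152.
Circular molecule, 5 cuts → 5 fragments:
  34–72 → 39 bp
  73–94 → 22 bp
  95–125 → 31 bp
  126–152 → 27 bp
  153–173 then 1–33 → 21 + 33 = 54 bp
Sorted largest to smallest: 54, 39, 31, 27, 22 bp.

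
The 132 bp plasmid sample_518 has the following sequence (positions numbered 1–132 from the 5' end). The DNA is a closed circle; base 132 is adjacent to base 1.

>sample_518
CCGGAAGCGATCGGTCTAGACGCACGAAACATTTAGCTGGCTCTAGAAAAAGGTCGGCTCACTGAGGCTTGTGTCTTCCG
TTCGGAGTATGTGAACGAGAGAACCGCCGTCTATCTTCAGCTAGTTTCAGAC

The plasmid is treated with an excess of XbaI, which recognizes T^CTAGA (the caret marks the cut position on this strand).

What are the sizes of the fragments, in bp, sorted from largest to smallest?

105, 27 bp

XbaI sites (TCTAGA) start at positions 15, 42.
XbaI cuts after the first base of each site, so after positions 15, 42.
Circular molecule, 2 cuts → 2 fragments:
  16–42 → 27 bp
  43–132 then 1–15 → 90 + 15 = 105 bp
Sorted largest to smallest: 105, 27 bp.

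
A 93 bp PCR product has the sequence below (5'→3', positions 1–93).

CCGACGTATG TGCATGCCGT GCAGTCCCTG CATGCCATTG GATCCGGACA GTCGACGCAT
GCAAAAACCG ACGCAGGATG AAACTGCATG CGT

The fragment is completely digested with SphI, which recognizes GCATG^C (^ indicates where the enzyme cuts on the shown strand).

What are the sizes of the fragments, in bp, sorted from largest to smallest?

SphI sites (GCATGC) start at positions 12, 30, 57, 86.
SphI cuts after base 5 of each site (before the last base), so after positions 16, 34, 61, 90.
Linear molecule, 4 cuts → 5 fragments:
  1–16 → 16 bp
  17–34 → 18 bp
  35–61 → 27 bp
  62–90 → 29 bp
  91–93 → 3 bp
Sorted largest to smallest: 29, 27, 18, 16, 3 bp.

29, 27, 18, 16, 3 bp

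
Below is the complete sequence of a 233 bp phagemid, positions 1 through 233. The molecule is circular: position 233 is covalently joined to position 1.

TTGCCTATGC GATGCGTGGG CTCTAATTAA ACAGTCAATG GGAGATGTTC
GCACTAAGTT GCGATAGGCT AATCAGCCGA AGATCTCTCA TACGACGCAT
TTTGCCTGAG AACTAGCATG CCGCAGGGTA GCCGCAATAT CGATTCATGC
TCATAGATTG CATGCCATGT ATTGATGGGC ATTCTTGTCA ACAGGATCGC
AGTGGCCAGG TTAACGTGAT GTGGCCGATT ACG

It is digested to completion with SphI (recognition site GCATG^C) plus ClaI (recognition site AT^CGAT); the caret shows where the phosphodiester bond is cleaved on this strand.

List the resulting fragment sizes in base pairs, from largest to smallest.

SphI sites (GCATGC) start at positions 116, 160.
SphI cuts after base 5 of each site (before the last base), so after positions 120, 164.
The ClaI site (ATCGAT) starts at position 139.
ClaI cuts after base 2 of each site, so after position 140.
Combined cut positions: 120, 140, 164.
Circular molecule, 3 cuts → 3 fragments:
  121–140 → 20 bp
  141–164 → 24 bp
  165–233 then 1–120 → 69 + 120 = 189 bp
Sorted largest to smallest: 189, 24, 20 bp.

189, 24, 20 bp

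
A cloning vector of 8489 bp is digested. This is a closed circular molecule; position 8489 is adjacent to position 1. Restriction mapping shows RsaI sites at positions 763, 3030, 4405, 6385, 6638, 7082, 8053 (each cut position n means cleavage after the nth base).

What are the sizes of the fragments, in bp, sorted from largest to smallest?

2267, 1980, 1375, 1199, 971, 444, 253 bp

Circular molecule, 7 cuts → 7 fragments:
  3030 − 763 = 2267 bp
  4405 − 3030 = 1375 bp
  6385 − 4405 = 1980 bp
  6638 − 6385 = 253 bp
  7082 − 6638 = 444 bp
  8053 − 7082 = 971 bp
  wrap: 8489 − 8053 + 763 = 1199 bp
Sorted largest to smallest: 2267, 1980, 1375, 1199, 971, 444, 253 bp.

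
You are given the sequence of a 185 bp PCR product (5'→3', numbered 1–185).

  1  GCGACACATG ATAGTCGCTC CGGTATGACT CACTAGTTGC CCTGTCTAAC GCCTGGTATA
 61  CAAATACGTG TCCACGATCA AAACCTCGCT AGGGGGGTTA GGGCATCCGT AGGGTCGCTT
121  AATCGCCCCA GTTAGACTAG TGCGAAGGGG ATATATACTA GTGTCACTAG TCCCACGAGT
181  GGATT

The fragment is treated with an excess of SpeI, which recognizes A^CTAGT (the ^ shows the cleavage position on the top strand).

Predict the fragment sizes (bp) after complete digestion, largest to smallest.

SpeI sites (ACTAGT) start at positions 32, 136, 157, 166.
SpeI cuts after the first base of each site, so after positions 32, 136, 157, 166.
Linear molecule, 4 cuts → 5 fragments:
  1–32 → 32 bp
  33–136 → 104 bp
  137–157 → 21 bp
  158–166 → 9 bp
  167–185 → 19 bp
Sorted largest to smallest: 104, 32, 21, 19, 9 bp.

104, 32, 21, 19, 9 bp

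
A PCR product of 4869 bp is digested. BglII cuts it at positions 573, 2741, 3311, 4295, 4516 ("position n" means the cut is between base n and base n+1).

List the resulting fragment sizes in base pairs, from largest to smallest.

2168, 984, 573, 570, 353, 221 bp

Linear molecule, 5 cuts → 6 fragments:
  573 − 0 = 573 bp
  2741 − 573 = 2168 bp
  3311 − 2741 = 570 bp
  4295 − 3311 = 984 bp
  4516 − 4295 = 221 bp
  4869 − 4516 = 353 bp
Sorted largest to smallest: 2168, 984, 573, 570, 353, 221 bp.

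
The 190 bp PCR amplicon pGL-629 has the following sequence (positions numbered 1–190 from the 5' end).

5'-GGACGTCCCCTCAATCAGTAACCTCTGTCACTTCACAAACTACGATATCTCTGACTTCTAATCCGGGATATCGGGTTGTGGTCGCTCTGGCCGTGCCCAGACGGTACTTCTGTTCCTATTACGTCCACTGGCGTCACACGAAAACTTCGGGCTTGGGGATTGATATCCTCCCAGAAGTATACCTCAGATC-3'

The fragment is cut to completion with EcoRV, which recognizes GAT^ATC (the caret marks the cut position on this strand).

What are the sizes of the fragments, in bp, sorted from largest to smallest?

EcoRV sites (GATATC) start at positions 44, 67, 162.
EcoRV cuts after base 3 of each site, so after positions 46, 69, 164.
Linear molecule, 3 cuts → 4 fragments:
  1–46 → 46 bp
  47–69 → 23 bp
  70–164 → 95 bp
  165–190 → 26 bp
Sorted largest to smallest: 95, 46, 26, 23 bp.

95, 46, 26, 23 bp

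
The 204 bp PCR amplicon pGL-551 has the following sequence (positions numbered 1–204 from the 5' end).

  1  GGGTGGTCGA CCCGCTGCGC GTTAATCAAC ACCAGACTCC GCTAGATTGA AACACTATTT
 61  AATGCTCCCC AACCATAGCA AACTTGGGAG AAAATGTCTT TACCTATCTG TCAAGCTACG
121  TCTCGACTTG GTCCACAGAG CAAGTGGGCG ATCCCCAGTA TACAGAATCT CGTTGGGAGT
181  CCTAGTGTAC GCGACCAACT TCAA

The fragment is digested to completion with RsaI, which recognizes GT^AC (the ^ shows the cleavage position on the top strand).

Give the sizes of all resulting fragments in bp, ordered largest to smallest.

The RsaI site (GTAC) starts at position 187.
RsaI cuts after base 2 of each site, so after position 188.
Linear molecule, 1 cut → 2 fragments:
  1–188 → 188 bp
  189–204 → 16 bp
Sorted largest to smallest: 188, 16 bp.

188, 16 bp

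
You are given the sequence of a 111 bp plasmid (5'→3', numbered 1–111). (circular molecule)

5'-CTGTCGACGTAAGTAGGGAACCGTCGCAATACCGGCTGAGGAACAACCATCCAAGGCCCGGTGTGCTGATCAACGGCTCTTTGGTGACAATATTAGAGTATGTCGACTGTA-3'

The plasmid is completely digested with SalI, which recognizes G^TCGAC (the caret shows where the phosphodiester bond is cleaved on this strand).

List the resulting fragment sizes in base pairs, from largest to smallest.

SalI sites (GTCGAC) start at positions 3, 102.
SalI cuts after the first base of each site, so after positions 3, 102.
Circular molecule, 2 cuts → 2 fragments:
  4–102 → 99 bp
  103–111 then 1–3 → 9 + 3 = 12 bp
Sorted largest to smallest: 99, 12 bp.

99, 12 bp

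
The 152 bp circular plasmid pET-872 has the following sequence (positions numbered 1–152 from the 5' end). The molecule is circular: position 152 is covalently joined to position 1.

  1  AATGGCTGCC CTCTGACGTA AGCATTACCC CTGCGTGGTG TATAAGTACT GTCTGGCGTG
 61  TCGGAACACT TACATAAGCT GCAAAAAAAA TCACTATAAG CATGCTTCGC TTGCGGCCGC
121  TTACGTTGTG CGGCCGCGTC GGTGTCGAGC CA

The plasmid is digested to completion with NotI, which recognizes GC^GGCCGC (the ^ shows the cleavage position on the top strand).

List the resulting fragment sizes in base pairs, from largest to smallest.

135, 17 bp

NotI sites (GCGGCCGC) start at positions 113, 130.
NotI cuts after base 2 of each site, so after positions 114, 131.
Circular molecule, 2 cuts → 2 fragments:
  115–131 → 17 bp
  132–152 then 1–114 → 21 + 114 = 135 bp
Sorted largest to smallest: 135, 17 bp.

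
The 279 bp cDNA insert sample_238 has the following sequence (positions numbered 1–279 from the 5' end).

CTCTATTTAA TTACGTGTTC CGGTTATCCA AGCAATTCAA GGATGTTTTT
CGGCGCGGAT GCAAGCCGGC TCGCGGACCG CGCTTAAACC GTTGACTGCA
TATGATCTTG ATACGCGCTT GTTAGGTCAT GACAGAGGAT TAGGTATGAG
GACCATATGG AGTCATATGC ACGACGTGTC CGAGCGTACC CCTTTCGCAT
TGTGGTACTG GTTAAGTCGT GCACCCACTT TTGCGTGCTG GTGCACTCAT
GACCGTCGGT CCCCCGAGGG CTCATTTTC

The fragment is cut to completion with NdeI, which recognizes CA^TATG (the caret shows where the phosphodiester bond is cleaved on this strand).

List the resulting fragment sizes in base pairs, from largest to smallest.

114, 100, 55, 10 bp

NdeI sites (CATATG) start at positions 99, 154, 164.
NdeI cuts after base 2 of each site, so after positions 100, 155, 165.
Linear molecule, 3 cuts → 4 fragments:
  1–100 → 100 bp
  101–155 → 55 bp
  156–165 → 10 bp
  166–279 → 114 bp
Sorted largest to smallest: 114, 100, 55, 10 bp.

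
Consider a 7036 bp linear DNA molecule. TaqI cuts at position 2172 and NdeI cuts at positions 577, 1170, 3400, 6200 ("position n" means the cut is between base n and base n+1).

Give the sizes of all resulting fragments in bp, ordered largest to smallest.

Combined cut positions (sorted): 577, 1170, 2172, 3400, 6200.
Linear molecule, 5 cuts → 6 fragments:
  577 − 0 = 577 bp
  1170 − 577 = 593 bp
  2172 − 1170 = 1002 bp
  3400 − 2172 = 1228 bp
  6200 − 3400 = 2800 bp
  7036 − 6200 = 836 bp
Sorted largest to smallest: 2800, 1228, 1002, 836, 593, 577 bp.

2800, 1228, 1002, 836, 593, 577 bp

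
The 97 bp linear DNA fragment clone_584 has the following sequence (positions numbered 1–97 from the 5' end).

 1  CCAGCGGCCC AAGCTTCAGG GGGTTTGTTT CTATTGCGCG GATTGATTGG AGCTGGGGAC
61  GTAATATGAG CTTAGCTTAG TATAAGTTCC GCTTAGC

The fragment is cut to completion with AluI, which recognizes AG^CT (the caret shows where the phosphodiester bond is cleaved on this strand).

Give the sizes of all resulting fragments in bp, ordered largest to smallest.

39, 22, 18, 13, 5 bp

AluI sites (AGCT) start at positions 12, 51, 69, 74.
AluI cuts after base 2 of each site, so after positions 13, 52, 70, 75.
Linear molecule, 4 cuts → 5 fragments:
  1–13 → 13 bp
  14–52 → 39 bp
  53–70 → 18 bp
  71–75 → 5 bp
  76–97 → 22 bp
Sorted largest to smallest: 39, 22, 18, 13, 5 bp.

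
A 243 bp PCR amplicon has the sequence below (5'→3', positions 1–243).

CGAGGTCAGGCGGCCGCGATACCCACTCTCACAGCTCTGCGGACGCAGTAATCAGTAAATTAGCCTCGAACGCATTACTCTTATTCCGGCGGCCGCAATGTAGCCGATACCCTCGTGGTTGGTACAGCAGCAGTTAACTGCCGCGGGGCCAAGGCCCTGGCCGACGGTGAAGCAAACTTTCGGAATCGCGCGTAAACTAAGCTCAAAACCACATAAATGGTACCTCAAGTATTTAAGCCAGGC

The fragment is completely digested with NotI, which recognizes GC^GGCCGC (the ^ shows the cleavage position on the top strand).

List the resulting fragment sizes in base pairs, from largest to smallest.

NotI sites (GCGGCCGC) start at positions 10, 89.
NotI cuts after base 2 of each site, so after positions 11, 90.
Linear molecule, 2 cuts → 3 fragments:
  1–11 → 11 bp
  12–90 → 79 bp
  91–243 → 153 bp
Sorted largest to smallest: 153, 79, 11 bp.

153, 79, 11 bp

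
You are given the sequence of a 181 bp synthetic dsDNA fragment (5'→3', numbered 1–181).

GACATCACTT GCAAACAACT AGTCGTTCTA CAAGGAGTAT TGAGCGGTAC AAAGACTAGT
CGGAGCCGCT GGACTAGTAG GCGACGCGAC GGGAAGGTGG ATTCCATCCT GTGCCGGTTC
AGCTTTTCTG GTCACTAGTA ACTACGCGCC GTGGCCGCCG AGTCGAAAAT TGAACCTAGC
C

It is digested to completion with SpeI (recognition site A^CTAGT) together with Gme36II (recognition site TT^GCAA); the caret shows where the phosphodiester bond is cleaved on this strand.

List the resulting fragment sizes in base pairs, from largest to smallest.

SpeI sites (ACTAGT) start at positions 18, 55, 73, 134.
SpeI cuts after the first base of each site, so after positions 18, 55, 73, 134.
The Gme36II site (TTGCAA) starts at position 9.
Gme36II cuts after base 2 of each site, so after position 10.
Combined cut positions: 10, 18, 55, 73, 134.
Linear molecule, 5 cuts → 6 fragments:
  1–10 → 10 bp
  11–18 → 8 bp
  19–55 → 37 bp
  56–73 → 18 bp
  74–134 → 61 bp
  135–181 → 47 bp
Sorted largest to smallest: 61, 47, 37, 18, 10, 8 bp.

61, 47, 37, 18, 10, 8 bp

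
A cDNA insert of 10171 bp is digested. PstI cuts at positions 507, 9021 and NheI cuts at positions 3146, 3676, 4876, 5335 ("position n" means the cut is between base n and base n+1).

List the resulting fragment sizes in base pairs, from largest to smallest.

Combined cut positions (sorted): 507, 3146, 3676, 4876, 5335, 9021.
Linear molecule, 6 cuts → 7 fragments:
  507 − 0 = 507 bp
  3146 − 507 = 2639 bp
  3676 − 3146 = 530 bp
  4876 − 3676 = 1200 bp
  5335 − 4876 = 459 bp
  9021 − 5335 = 3686 bp
  10171 − 9021 = 1150 bp
Sorted largest to smallest: 3686, 2639, 1200, 1150, 530, 507, 459 bp.

3686, 2639, 1200, 1150, 530, 507, 459 bp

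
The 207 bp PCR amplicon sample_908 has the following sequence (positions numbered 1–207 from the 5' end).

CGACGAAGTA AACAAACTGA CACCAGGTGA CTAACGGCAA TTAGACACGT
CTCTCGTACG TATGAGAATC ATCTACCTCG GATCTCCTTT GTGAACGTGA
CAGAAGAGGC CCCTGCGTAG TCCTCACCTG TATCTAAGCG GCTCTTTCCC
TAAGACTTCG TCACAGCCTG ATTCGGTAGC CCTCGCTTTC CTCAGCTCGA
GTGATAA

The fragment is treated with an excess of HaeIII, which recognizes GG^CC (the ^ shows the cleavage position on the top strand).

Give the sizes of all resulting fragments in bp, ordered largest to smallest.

109, 98 bp

The HaeIII site (GGCC) starts at position 108.
HaeIII cuts after base 2 of each site, so after position 109.
Linear molecule, 1 cut → 2 fragments:
  1–109 → 109 bp
  110–207 → 98 bp
Sorted largest to smallest: 109, 98 bp.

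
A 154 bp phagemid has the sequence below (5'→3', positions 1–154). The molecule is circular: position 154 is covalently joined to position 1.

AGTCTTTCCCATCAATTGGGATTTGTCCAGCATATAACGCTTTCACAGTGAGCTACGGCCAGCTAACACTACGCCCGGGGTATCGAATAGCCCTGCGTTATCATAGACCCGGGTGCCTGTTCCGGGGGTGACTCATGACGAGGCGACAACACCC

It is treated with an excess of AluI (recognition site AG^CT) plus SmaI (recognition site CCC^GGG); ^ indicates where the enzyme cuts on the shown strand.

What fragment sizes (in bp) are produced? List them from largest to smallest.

96, 34, 14, 10 bp

AluI sites (AGCT) start at positions 51, 61.
AluI cuts after base 2 of each site, so after positions 52, 62.
SmaI sites (CCCGGG) start at positions 74, 108.
SmaI cuts after base 3 of each site, so after positions 76, 110.
Combined cut positions: 52, 62, 76, 110.
Circular molecule, 4 cuts → 4 fragments:
  53–62 → 10 bp
  63–76 → 14 bp
  77–110 → 34 bp
  111–154 then 1–52 → 44 + 52 = 96 bp
Sorted largest to smallest: 96, 34, 14, 10 bp.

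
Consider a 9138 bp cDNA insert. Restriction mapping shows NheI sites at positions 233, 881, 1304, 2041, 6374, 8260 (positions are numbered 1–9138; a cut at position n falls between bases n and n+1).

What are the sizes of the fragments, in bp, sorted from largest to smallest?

Linear molecule, 6 cuts → 7 fragments:
  233 − 0 = 233 bp
  881 − 233 = 648 bp
  1304 − 881 = 423 bp
  2041 − 1304 = 737 bp
  6374 − 2041 = 4333 bp
  8260 − 6374 = 1886 bp
  9138 − 8260 = 878 bp
Sorted largest to smallest: 4333, 1886, 878, 737, 648, 423, 233 bp.

4333, 1886, 878, 737, 648, 423, 233 bp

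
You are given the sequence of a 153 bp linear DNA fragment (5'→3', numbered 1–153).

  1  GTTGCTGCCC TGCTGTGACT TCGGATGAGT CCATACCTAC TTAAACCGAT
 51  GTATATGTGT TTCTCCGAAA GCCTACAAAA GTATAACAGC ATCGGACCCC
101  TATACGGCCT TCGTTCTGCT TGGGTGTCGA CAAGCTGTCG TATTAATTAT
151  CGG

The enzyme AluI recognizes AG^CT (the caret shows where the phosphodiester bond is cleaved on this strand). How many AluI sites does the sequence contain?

1

AGCT occurs starting at position 133.
AluI cuts at 1 site.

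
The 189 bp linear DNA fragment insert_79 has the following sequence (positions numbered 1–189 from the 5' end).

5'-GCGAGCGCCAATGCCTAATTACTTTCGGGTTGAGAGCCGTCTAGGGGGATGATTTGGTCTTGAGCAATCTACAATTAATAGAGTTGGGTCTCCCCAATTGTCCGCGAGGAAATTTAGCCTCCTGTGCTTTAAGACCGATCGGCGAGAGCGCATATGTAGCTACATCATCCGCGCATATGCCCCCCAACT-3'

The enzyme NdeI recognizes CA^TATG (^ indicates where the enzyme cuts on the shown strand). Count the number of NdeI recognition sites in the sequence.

CATATG occurs starting at positions 151, 174.
NdeI cuts at 2 sites.

2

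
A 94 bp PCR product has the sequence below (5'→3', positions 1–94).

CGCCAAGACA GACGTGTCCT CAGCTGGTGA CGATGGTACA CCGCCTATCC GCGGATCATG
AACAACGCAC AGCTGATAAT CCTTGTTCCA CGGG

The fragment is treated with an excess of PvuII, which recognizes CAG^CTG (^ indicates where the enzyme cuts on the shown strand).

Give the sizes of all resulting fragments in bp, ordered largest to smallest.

49, 23, 22 bp

PvuII sites (CAGCTG) start at positions 21, 70.
PvuII cuts after base 3 of each site, so after positions 23, 72.
Linear molecule, 2 cuts → 3 fragments:
  1–23 → 23 bp
  24–72 → 49 bp
  73–94 → 22 bp
Sorted largest to smallest: 49, 23, 22 bp.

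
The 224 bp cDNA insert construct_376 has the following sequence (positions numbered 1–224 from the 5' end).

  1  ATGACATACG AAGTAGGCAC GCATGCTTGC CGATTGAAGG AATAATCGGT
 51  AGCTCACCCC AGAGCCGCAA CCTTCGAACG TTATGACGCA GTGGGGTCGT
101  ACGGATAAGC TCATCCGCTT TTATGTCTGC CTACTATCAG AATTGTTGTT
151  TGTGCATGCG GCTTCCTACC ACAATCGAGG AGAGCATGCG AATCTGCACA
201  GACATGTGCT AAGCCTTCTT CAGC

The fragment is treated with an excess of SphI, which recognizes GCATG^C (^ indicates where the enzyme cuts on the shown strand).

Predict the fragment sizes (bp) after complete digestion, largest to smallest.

133, 36, 30, 25 bp

SphI sites (GCATGC) start at positions 21, 154, 184.
SphI cuts after base 5 of each site (before the last base), so after positions 25, 158, 188.
Linear molecule, 3 cuts → 4 fragments:
  1–25 → 25 bp
  26–158 → 133 bp
  159–188 → 30 bp
  189–224 → 36 bp
Sorted largest to smallest: 133, 36, 30, 25 bp.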